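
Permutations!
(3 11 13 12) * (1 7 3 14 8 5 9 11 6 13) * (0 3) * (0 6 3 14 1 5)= (0 14 8)(1 7 6 13 12)(5 9 11)= [14, 7, 2, 3, 4, 9, 13, 6, 0, 11, 10, 5, 1, 12, 8]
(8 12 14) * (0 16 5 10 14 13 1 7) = (0 16 5 10 14 8 12 13 1 7) = [16, 7, 2, 3, 4, 10, 6, 0, 12, 9, 14, 11, 13, 1, 8, 15, 5]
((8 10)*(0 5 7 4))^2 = [7, 1, 2, 3, 5, 4, 6, 0, 8, 9, 10] = (10)(0 7)(4 5)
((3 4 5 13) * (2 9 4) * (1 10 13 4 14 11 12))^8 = [0, 12, 3, 13, 4, 5, 6, 7, 8, 2, 1, 14, 11, 10, 9] = (1 12 11 14 9 2 3 13 10)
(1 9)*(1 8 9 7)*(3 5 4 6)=(1 7)(3 5 4 6)(8 9)=[0, 7, 2, 5, 6, 4, 3, 1, 9, 8]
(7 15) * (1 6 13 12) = (1 6 13 12)(7 15) = [0, 6, 2, 3, 4, 5, 13, 15, 8, 9, 10, 11, 1, 12, 14, 7]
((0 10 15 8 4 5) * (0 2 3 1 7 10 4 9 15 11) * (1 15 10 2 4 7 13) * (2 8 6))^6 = (2 15)(3 6) = [0, 1, 15, 6, 4, 5, 3, 7, 8, 9, 10, 11, 12, 13, 14, 2]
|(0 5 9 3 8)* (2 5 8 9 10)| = 6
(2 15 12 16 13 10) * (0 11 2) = (0 11 2 15 12 16 13 10) = [11, 1, 15, 3, 4, 5, 6, 7, 8, 9, 0, 2, 16, 10, 14, 12, 13]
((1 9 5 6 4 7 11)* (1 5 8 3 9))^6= (4 7 11 5 6)= [0, 1, 2, 3, 7, 6, 4, 11, 8, 9, 10, 5]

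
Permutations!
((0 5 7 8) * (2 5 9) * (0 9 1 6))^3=(2 8 5 9 7)=[0, 1, 8, 3, 4, 9, 6, 2, 5, 7]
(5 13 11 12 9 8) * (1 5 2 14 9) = [0, 5, 14, 3, 4, 13, 6, 7, 2, 8, 10, 12, 1, 11, 9] = (1 5 13 11 12)(2 14 9 8)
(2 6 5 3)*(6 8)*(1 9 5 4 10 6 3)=(1 9 5)(2 8 3)(4 10 6)=[0, 9, 8, 2, 10, 1, 4, 7, 3, 5, 6]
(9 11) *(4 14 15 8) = (4 14 15 8)(9 11) = [0, 1, 2, 3, 14, 5, 6, 7, 4, 11, 10, 9, 12, 13, 15, 8]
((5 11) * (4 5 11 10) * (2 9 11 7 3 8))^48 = (11) = [0, 1, 2, 3, 4, 5, 6, 7, 8, 9, 10, 11]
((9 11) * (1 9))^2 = (1 11 9) = [0, 11, 2, 3, 4, 5, 6, 7, 8, 1, 10, 9]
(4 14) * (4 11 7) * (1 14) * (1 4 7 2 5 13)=(1 14 11 2 5 13)=[0, 14, 5, 3, 4, 13, 6, 7, 8, 9, 10, 2, 12, 1, 11]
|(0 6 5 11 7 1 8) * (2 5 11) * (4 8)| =|(0 6 11 7 1 4 8)(2 5)| =14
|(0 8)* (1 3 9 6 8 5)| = |(0 5 1 3 9 6 8)| = 7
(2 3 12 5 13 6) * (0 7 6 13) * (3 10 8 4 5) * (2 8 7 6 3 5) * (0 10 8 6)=(13)(2 8 4)(3 12 5 10 7)=[0, 1, 8, 12, 2, 10, 6, 3, 4, 9, 7, 11, 5, 13]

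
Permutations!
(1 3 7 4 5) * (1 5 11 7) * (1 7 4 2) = [0, 3, 1, 7, 11, 5, 6, 2, 8, 9, 10, 4] = (1 3 7 2)(4 11)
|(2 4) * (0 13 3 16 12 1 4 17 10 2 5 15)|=|(0 13 3 16 12 1 4 5 15)(2 17 10)|=9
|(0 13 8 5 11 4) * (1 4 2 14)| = 9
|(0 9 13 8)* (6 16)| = |(0 9 13 8)(6 16)| = 4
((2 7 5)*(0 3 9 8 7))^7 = (9) = [0, 1, 2, 3, 4, 5, 6, 7, 8, 9]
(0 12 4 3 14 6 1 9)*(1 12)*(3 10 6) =(0 1 9)(3 14)(4 10 6 12) =[1, 9, 2, 14, 10, 5, 12, 7, 8, 0, 6, 11, 4, 13, 3]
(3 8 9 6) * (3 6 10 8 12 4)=(3 12 4)(8 9 10)=[0, 1, 2, 12, 3, 5, 6, 7, 9, 10, 8, 11, 4]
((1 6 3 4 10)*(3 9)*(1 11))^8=(1 6 9 3 4 10 11)=[0, 6, 2, 4, 10, 5, 9, 7, 8, 3, 11, 1]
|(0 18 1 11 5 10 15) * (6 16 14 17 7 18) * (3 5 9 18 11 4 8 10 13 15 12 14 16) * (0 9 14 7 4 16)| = |(0 6 3 5 13 15 9 18 1 16)(4 8 10 12 7 11 14 17)| = 40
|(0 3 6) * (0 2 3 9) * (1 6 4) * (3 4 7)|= |(0 9)(1 6 2 4)(3 7)|= 4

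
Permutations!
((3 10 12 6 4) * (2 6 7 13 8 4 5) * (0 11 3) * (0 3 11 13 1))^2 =[8, 13, 5, 12, 10, 6, 2, 0, 3, 9, 7, 11, 1, 4] =(0 8 3 12 1 13 4 10 7)(2 5 6)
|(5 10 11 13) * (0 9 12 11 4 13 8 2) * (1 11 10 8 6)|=|(0 9 12 10 4 13 5 8 2)(1 11 6)|=9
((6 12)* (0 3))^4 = [0, 1, 2, 3, 4, 5, 6, 7, 8, 9, 10, 11, 12] = (12)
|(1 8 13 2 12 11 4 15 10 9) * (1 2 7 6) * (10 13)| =|(1 8 10 9 2 12 11 4 15 13 7 6)| =12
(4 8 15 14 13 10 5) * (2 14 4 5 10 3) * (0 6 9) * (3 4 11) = [6, 1, 14, 2, 8, 5, 9, 7, 15, 0, 10, 3, 12, 4, 13, 11] = (0 6 9)(2 14 13 4 8 15 11 3)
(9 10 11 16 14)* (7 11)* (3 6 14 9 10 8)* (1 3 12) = [0, 3, 2, 6, 4, 5, 14, 11, 12, 8, 7, 16, 1, 13, 10, 15, 9] = (1 3 6 14 10 7 11 16 9 8 12)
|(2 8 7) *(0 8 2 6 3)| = 5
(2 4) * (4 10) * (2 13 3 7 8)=(2 10 4 13 3 7 8)=[0, 1, 10, 7, 13, 5, 6, 8, 2, 9, 4, 11, 12, 3]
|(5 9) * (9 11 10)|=4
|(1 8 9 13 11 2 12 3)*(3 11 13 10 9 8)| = 6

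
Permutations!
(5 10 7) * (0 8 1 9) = (0 8 1 9)(5 10 7) = [8, 9, 2, 3, 4, 10, 6, 5, 1, 0, 7]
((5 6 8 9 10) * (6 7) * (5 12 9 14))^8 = (5 8 7 14 6)(9 12 10) = [0, 1, 2, 3, 4, 8, 5, 14, 7, 12, 9, 11, 10, 13, 6]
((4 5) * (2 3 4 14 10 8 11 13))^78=(2 8 5)(3 11 14)(4 13 10)=[0, 1, 8, 11, 13, 2, 6, 7, 5, 9, 4, 14, 12, 10, 3]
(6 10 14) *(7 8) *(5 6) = (5 6 10 14)(7 8) = [0, 1, 2, 3, 4, 6, 10, 8, 7, 9, 14, 11, 12, 13, 5]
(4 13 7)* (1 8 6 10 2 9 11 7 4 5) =[0, 8, 9, 3, 13, 1, 10, 5, 6, 11, 2, 7, 12, 4] =(1 8 6 10 2 9 11 7 5)(4 13)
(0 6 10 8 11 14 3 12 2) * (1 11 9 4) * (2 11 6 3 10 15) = (0 3 12 11 14 10 8 9 4 1 6 15 2) = [3, 6, 0, 12, 1, 5, 15, 7, 9, 4, 8, 14, 11, 13, 10, 2]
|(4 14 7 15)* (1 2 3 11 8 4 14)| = |(1 2 3 11 8 4)(7 15 14)| = 6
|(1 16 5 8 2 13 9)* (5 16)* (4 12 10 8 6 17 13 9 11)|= 12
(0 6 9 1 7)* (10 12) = [6, 7, 2, 3, 4, 5, 9, 0, 8, 1, 12, 11, 10] = (0 6 9 1 7)(10 12)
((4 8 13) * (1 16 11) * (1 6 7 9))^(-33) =[0, 6, 2, 3, 4, 5, 1, 16, 8, 11, 10, 9, 12, 13, 14, 15, 7] =(1 6)(7 16)(9 11)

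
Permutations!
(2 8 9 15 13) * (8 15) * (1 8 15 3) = [0, 8, 3, 1, 4, 5, 6, 7, 9, 15, 10, 11, 12, 2, 14, 13] = (1 8 9 15 13 2 3)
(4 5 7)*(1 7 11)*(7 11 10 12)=(1 11)(4 5 10 12 7)=[0, 11, 2, 3, 5, 10, 6, 4, 8, 9, 12, 1, 7]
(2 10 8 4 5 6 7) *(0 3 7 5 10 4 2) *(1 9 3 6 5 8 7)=[6, 9, 4, 1, 10, 5, 8, 0, 2, 3, 7]=(0 6 8 2 4 10 7)(1 9 3)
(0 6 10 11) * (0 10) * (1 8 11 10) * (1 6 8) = (0 8 11 6) = [8, 1, 2, 3, 4, 5, 0, 7, 11, 9, 10, 6]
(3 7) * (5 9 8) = (3 7)(5 9 8) = [0, 1, 2, 7, 4, 9, 6, 3, 5, 8]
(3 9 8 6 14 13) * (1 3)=(1 3 9 8 6 14 13)=[0, 3, 2, 9, 4, 5, 14, 7, 6, 8, 10, 11, 12, 1, 13]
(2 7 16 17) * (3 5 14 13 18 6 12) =(2 7 16 17)(3 5 14 13 18 6 12) =[0, 1, 7, 5, 4, 14, 12, 16, 8, 9, 10, 11, 3, 18, 13, 15, 17, 2, 6]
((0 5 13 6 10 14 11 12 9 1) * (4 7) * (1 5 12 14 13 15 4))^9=(0 12 9 5 15 4 7 1)(11 14)=[12, 0, 2, 3, 7, 15, 6, 1, 8, 5, 10, 14, 9, 13, 11, 4]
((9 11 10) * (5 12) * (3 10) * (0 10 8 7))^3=(0 11 7 9 8 10 3)(5 12)=[11, 1, 2, 0, 4, 12, 6, 9, 10, 8, 3, 7, 5]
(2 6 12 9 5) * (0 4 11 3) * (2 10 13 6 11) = (0 4 2 11 3)(5 10 13 6 12 9) = [4, 1, 11, 0, 2, 10, 12, 7, 8, 5, 13, 3, 9, 6]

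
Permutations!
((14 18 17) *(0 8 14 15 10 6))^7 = (0 6 10 15 17 18 14 8) = [6, 1, 2, 3, 4, 5, 10, 7, 0, 9, 15, 11, 12, 13, 8, 17, 16, 18, 14]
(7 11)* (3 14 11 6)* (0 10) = (0 10)(3 14 11 7 6) = [10, 1, 2, 14, 4, 5, 3, 6, 8, 9, 0, 7, 12, 13, 11]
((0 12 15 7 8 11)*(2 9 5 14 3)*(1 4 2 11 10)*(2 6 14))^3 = [7, 14, 2, 12, 3, 5, 11, 1, 4, 9, 6, 15, 8, 13, 0, 10] = (0 7 1 14)(3 12 8 4)(6 11 15 10)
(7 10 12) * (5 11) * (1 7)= [0, 7, 2, 3, 4, 11, 6, 10, 8, 9, 12, 5, 1]= (1 7 10 12)(5 11)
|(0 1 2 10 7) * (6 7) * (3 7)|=7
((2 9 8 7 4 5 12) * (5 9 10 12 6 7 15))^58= (2 10 12)(4 8 5 7 9 15 6)= [0, 1, 10, 3, 8, 7, 4, 9, 5, 15, 12, 11, 2, 13, 14, 6]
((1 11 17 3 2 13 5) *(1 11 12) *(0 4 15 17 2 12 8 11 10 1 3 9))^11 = (0 4 15 17 9)(1 13 8 5 11 10 2)(3 12) = [4, 13, 1, 12, 15, 11, 6, 7, 5, 0, 2, 10, 3, 8, 14, 17, 16, 9]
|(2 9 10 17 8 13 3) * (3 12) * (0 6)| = 8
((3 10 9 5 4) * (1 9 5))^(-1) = [0, 9, 2, 4, 5, 10, 6, 7, 8, 1, 3] = (1 9)(3 4 5 10)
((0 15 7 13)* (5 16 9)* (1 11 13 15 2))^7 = (0 1 13 2 11)(5 16 9)(7 15) = [1, 13, 11, 3, 4, 16, 6, 15, 8, 5, 10, 0, 12, 2, 14, 7, 9]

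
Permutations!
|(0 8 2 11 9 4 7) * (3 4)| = |(0 8 2 11 9 3 4 7)| = 8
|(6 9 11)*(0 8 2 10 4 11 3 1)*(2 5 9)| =30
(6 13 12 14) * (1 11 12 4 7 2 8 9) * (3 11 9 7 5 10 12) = (1 9)(2 8 7)(3 11)(4 5 10 12 14 6 13) = [0, 9, 8, 11, 5, 10, 13, 2, 7, 1, 12, 3, 14, 4, 6]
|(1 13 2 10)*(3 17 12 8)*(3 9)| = 20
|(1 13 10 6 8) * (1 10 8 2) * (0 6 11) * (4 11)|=|(0 6 2 1 13 8 10 4 11)|=9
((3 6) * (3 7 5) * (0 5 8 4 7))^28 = (4 7 8) = [0, 1, 2, 3, 7, 5, 6, 8, 4]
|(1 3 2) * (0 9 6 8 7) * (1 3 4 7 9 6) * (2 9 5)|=|(0 6 8 5 2 3 9 1 4 7)|=10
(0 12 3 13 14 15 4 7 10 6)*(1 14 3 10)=(0 12 10 6)(1 14 15 4 7)(3 13)=[12, 14, 2, 13, 7, 5, 0, 1, 8, 9, 6, 11, 10, 3, 15, 4]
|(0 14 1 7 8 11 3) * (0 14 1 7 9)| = 15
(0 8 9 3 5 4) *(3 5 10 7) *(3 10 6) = [8, 1, 2, 6, 0, 4, 3, 10, 9, 5, 7] = (0 8 9 5 4)(3 6)(7 10)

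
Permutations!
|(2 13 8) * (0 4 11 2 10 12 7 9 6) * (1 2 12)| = |(0 4 11 12 7 9 6)(1 2 13 8 10)| = 35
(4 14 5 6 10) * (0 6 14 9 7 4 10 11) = (0 6 11)(4 9 7)(5 14) = [6, 1, 2, 3, 9, 14, 11, 4, 8, 7, 10, 0, 12, 13, 5]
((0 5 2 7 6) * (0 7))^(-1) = (0 2 5)(6 7) = [2, 1, 5, 3, 4, 0, 7, 6]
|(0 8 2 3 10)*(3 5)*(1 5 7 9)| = |(0 8 2 7 9 1 5 3 10)| = 9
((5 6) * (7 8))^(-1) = (5 6)(7 8) = [0, 1, 2, 3, 4, 6, 5, 8, 7]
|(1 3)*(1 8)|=|(1 3 8)|=3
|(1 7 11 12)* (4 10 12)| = 6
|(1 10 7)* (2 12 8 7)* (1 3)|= |(1 10 2 12 8 7 3)|= 7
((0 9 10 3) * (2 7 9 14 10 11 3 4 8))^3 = (0 4 7 3 10 2 11 14 8 9) = [4, 1, 11, 10, 7, 5, 6, 3, 9, 0, 2, 14, 12, 13, 8]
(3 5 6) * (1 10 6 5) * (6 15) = (1 10 15 6 3) = [0, 10, 2, 1, 4, 5, 3, 7, 8, 9, 15, 11, 12, 13, 14, 6]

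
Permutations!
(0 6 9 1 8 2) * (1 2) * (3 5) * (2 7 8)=(0 6 9 7 8 1 2)(3 5)=[6, 2, 0, 5, 4, 3, 9, 8, 1, 7]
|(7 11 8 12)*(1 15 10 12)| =|(1 15 10 12 7 11 8)| =7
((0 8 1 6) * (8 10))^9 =(0 6 1 8 10) =[6, 8, 2, 3, 4, 5, 1, 7, 10, 9, 0]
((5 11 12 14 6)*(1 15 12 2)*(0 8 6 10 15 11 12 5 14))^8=(15)(1 2 11)=[0, 2, 11, 3, 4, 5, 6, 7, 8, 9, 10, 1, 12, 13, 14, 15]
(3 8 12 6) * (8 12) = (3 12 6) = [0, 1, 2, 12, 4, 5, 3, 7, 8, 9, 10, 11, 6]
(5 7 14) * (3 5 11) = (3 5 7 14 11) = [0, 1, 2, 5, 4, 7, 6, 14, 8, 9, 10, 3, 12, 13, 11]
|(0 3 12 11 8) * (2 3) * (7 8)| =|(0 2 3 12 11 7 8)| =7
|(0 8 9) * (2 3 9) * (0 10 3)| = |(0 8 2)(3 9 10)| = 3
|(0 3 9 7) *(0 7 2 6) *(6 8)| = 6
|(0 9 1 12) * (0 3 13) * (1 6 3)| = |(0 9 6 3 13)(1 12)| = 10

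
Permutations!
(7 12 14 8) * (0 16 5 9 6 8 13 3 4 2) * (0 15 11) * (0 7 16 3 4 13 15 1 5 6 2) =(0 3 13 4)(1 5 9 2)(6 8 16)(7 12 14 15 11) =[3, 5, 1, 13, 0, 9, 8, 12, 16, 2, 10, 7, 14, 4, 15, 11, 6]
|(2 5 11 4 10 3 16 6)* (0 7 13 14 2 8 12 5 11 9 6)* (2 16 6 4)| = |(0 7 13 14 16)(2 11)(3 6 8 12 5 9 4 10)| = 40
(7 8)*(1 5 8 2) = [0, 5, 1, 3, 4, 8, 6, 2, 7] = (1 5 8 7 2)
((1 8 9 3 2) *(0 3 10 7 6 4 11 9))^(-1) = [8, 2, 3, 0, 6, 5, 7, 10, 1, 11, 9, 4] = (0 8 1 2 3)(4 6 7 10 9 11)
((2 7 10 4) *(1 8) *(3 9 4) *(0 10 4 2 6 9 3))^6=(10)(2 7 4 6 9)=[0, 1, 7, 3, 6, 5, 9, 4, 8, 2, 10]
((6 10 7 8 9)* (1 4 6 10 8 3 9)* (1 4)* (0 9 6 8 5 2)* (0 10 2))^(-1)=(0 5 6 3 7 10 2 9)(4 8)=[5, 1, 9, 7, 8, 6, 3, 10, 4, 0, 2]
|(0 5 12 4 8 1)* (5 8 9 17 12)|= 12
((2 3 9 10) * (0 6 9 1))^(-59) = (0 2 6 3 9 1 10) = [2, 10, 6, 9, 4, 5, 3, 7, 8, 1, 0]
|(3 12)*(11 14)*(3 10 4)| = 4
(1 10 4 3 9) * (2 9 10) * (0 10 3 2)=(0 10 4 2 9 1)=[10, 0, 9, 3, 2, 5, 6, 7, 8, 1, 4]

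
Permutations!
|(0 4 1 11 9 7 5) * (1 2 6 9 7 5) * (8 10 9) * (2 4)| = 21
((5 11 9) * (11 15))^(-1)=[0, 1, 2, 3, 4, 9, 6, 7, 8, 11, 10, 15, 12, 13, 14, 5]=(5 9 11 15)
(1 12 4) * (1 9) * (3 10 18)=(1 12 4 9)(3 10 18)=[0, 12, 2, 10, 9, 5, 6, 7, 8, 1, 18, 11, 4, 13, 14, 15, 16, 17, 3]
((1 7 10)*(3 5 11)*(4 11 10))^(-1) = [0, 10, 2, 11, 7, 3, 6, 1, 8, 9, 5, 4] = (1 10 5 3 11 4 7)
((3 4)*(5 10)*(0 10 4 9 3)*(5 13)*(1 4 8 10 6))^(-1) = (0 4 1 6)(3 9)(5 13 10 8) = [4, 6, 2, 9, 1, 13, 0, 7, 5, 3, 8, 11, 12, 10]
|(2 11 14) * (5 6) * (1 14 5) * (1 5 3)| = |(1 14 2 11 3)(5 6)| = 10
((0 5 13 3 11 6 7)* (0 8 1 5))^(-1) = (1 8 7 6 11 3 13 5) = [0, 8, 2, 13, 4, 1, 11, 6, 7, 9, 10, 3, 12, 5]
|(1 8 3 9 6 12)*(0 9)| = 7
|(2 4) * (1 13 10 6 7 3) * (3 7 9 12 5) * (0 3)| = |(0 3 1 13 10 6 9 12 5)(2 4)| = 18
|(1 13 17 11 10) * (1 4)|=6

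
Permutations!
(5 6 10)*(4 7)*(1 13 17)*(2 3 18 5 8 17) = (1 13 2 3 18 5 6 10 8 17)(4 7) = [0, 13, 3, 18, 7, 6, 10, 4, 17, 9, 8, 11, 12, 2, 14, 15, 16, 1, 5]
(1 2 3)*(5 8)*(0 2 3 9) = (0 2 9)(1 3)(5 8) = [2, 3, 9, 1, 4, 8, 6, 7, 5, 0]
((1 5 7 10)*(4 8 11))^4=(4 8 11)=[0, 1, 2, 3, 8, 5, 6, 7, 11, 9, 10, 4]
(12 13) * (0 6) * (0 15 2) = [6, 1, 0, 3, 4, 5, 15, 7, 8, 9, 10, 11, 13, 12, 14, 2] = (0 6 15 2)(12 13)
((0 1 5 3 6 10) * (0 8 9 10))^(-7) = (0 3 1 6 5)(8 10 9) = [3, 6, 2, 1, 4, 0, 5, 7, 10, 8, 9]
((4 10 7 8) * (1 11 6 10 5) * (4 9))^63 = (11) = [0, 1, 2, 3, 4, 5, 6, 7, 8, 9, 10, 11]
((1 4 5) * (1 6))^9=[0, 4, 2, 3, 5, 6, 1]=(1 4 5 6)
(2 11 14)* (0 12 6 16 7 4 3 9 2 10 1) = (0 12 6 16 7 4 3 9 2 11 14 10 1) = [12, 0, 11, 9, 3, 5, 16, 4, 8, 2, 1, 14, 6, 13, 10, 15, 7]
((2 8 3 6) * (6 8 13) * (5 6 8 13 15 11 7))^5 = (2 6 5 7 11 15)(3 8 13) = [0, 1, 6, 8, 4, 7, 5, 11, 13, 9, 10, 15, 12, 3, 14, 2]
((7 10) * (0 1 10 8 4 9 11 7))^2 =(0 10 1)(4 11 8 9 7) =[10, 0, 2, 3, 11, 5, 6, 4, 9, 7, 1, 8]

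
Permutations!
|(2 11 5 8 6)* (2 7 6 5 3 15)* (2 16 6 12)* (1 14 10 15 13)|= |(1 14 10 15 16 6 7 12 2 11 3 13)(5 8)|= 12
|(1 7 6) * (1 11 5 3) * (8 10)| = |(1 7 6 11 5 3)(8 10)| = 6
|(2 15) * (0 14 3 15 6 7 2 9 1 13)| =21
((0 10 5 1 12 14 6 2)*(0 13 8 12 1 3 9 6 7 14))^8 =[8, 1, 9, 10, 4, 0, 3, 7, 2, 5, 12, 11, 13, 6, 14] =(14)(0 8 2 9 5)(3 10 12 13 6)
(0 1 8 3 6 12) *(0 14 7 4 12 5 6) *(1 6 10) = (0 6 5 10 1 8 3)(4 12 14 7) = [6, 8, 2, 0, 12, 10, 5, 4, 3, 9, 1, 11, 14, 13, 7]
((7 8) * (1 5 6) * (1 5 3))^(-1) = (1 3)(5 6)(7 8) = [0, 3, 2, 1, 4, 6, 5, 8, 7]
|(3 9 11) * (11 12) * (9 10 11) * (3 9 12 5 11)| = |(12)(3 10)(5 11 9)| = 6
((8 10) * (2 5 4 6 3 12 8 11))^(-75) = (2 8 6)(3 5 10)(4 11 12) = [0, 1, 8, 5, 11, 10, 2, 7, 6, 9, 3, 12, 4]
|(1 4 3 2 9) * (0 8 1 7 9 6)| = |(0 8 1 4 3 2 6)(7 9)| = 14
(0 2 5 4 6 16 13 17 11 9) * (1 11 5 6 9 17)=(0 2 6 16 13 1 11 17 5 4 9)=[2, 11, 6, 3, 9, 4, 16, 7, 8, 0, 10, 17, 12, 1, 14, 15, 13, 5]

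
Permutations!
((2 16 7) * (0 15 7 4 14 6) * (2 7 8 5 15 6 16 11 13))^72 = (16) = [0, 1, 2, 3, 4, 5, 6, 7, 8, 9, 10, 11, 12, 13, 14, 15, 16]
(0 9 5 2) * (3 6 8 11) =(0 9 5 2)(3 6 8 11) =[9, 1, 0, 6, 4, 2, 8, 7, 11, 5, 10, 3]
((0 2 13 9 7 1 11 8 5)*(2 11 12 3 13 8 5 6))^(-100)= [5, 3, 6, 9, 4, 11, 8, 12, 2, 1, 10, 0, 13, 7]= (0 5 11)(1 3 9)(2 6 8)(7 12 13)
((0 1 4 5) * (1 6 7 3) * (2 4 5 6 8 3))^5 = (8)(2 4 6 7) = [0, 1, 4, 3, 6, 5, 7, 2, 8]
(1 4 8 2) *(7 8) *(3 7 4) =(1 3 7 8 2) =[0, 3, 1, 7, 4, 5, 6, 8, 2]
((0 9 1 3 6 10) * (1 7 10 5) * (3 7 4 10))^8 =(10)(1 6 7 5 3) =[0, 6, 2, 1, 4, 3, 7, 5, 8, 9, 10]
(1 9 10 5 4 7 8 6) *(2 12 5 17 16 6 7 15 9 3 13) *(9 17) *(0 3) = (0 3 13 2 12 5 4 15 17 16 6 1)(7 8)(9 10) = [3, 0, 12, 13, 15, 4, 1, 8, 7, 10, 9, 11, 5, 2, 14, 17, 6, 16]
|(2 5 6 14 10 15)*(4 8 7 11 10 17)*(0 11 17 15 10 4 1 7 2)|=|(0 11 4 8 2 5 6 14 15)(1 7 17)|=9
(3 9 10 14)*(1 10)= (1 10 14 3 9)= [0, 10, 2, 9, 4, 5, 6, 7, 8, 1, 14, 11, 12, 13, 3]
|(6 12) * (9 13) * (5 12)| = |(5 12 6)(9 13)| = 6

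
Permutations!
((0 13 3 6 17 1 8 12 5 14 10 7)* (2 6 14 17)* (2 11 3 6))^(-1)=(0 7 10 14 3 11 6 13)(1 17 5 12 8)=[7, 17, 2, 11, 4, 12, 13, 10, 1, 9, 14, 6, 8, 0, 3, 15, 16, 5]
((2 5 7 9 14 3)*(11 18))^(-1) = (2 3 14 9 7 5)(11 18) = [0, 1, 3, 14, 4, 2, 6, 5, 8, 7, 10, 18, 12, 13, 9, 15, 16, 17, 11]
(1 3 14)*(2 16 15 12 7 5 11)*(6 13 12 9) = (1 3 14)(2 16 15 9 6 13 12 7 5 11) = [0, 3, 16, 14, 4, 11, 13, 5, 8, 6, 10, 2, 7, 12, 1, 9, 15]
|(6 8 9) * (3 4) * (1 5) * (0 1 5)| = |(0 1)(3 4)(6 8 9)| = 6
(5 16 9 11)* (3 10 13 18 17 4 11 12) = (3 10 13 18 17 4 11 5 16 9 12) = [0, 1, 2, 10, 11, 16, 6, 7, 8, 12, 13, 5, 3, 18, 14, 15, 9, 4, 17]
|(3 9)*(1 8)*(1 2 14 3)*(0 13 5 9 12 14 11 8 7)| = |(0 13 5 9 1 7)(2 11 8)(3 12 14)| = 6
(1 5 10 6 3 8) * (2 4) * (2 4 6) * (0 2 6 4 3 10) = (0 2 4 3 8 1 5)(6 10) = [2, 5, 4, 8, 3, 0, 10, 7, 1, 9, 6]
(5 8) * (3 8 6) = (3 8 5 6) = [0, 1, 2, 8, 4, 6, 3, 7, 5]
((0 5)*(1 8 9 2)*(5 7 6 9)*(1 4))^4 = (0 2 5 9 8 6 1 7 4) = [2, 7, 5, 3, 0, 9, 1, 4, 6, 8]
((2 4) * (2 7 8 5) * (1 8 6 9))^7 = [0, 9, 5, 3, 2, 8, 7, 4, 1, 6] = (1 9 6 7 4 2 5 8)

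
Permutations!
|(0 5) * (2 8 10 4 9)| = |(0 5)(2 8 10 4 9)| = 10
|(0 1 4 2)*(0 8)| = |(0 1 4 2 8)| = 5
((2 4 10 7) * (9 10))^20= (10)= [0, 1, 2, 3, 4, 5, 6, 7, 8, 9, 10]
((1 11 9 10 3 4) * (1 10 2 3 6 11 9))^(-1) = (1 11 6 10 4 3 2 9) = [0, 11, 9, 2, 3, 5, 10, 7, 8, 1, 4, 6]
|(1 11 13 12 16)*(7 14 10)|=|(1 11 13 12 16)(7 14 10)|=15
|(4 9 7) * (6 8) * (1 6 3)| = 12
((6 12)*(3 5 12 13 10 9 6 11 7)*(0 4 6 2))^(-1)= (0 2 9 10 13 6 4)(3 7 11 12 5)= [2, 1, 9, 7, 0, 3, 4, 11, 8, 10, 13, 12, 5, 6]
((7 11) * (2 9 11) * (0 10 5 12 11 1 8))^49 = (0 8 1 9 2 7 11 12 5 10) = [8, 9, 7, 3, 4, 10, 6, 11, 1, 2, 0, 12, 5]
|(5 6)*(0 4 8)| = |(0 4 8)(5 6)| = 6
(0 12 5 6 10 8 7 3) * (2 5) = (0 12 2 5 6 10 8 7 3) = [12, 1, 5, 0, 4, 6, 10, 3, 7, 9, 8, 11, 2]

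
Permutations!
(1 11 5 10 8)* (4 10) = (1 11 5 4 10 8) = [0, 11, 2, 3, 10, 4, 6, 7, 1, 9, 8, 5]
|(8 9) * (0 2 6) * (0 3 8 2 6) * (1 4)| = 6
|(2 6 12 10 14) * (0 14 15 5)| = |(0 14 2 6 12 10 15 5)| = 8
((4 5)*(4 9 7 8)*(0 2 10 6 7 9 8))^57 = (0 10 7 2 6) = [10, 1, 6, 3, 4, 5, 0, 2, 8, 9, 7]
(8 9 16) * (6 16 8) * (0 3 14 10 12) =(0 3 14 10 12)(6 16)(8 9) =[3, 1, 2, 14, 4, 5, 16, 7, 9, 8, 12, 11, 0, 13, 10, 15, 6]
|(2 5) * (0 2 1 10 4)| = |(0 2 5 1 10 4)| = 6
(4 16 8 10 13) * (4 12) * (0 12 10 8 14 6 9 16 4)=(0 12)(6 9 16 14)(10 13)=[12, 1, 2, 3, 4, 5, 9, 7, 8, 16, 13, 11, 0, 10, 6, 15, 14]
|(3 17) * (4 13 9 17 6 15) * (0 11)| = 14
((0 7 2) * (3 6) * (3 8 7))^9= (0 8)(2 6)(3 7)= [8, 1, 6, 7, 4, 5, 2, 3, 0]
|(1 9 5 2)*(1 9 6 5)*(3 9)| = 6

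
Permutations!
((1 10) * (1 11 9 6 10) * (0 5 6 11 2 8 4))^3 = (0 10 4 6 8 5 2)(9 11) = [10, 1, 0, 3, 6, 2, 8, 7, 5, 11, 4, 9]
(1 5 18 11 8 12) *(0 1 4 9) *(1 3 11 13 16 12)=(0 3 11 8 1 5 18 13 16 12 4 9)=[3, 5, 2, 11, 9, 18, 6, 7, 1, 0, 10, 8, 4, 16, 14, 15, 12, 17, 13]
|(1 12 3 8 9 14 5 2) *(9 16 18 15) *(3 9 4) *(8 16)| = 30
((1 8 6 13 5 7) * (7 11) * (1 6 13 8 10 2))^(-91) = (1 2 10)(5 13 8 6 7 11) = [0, 2, 10, 3, 4, 13, 7, 11, 6, 9, 1, 5, 12, 8]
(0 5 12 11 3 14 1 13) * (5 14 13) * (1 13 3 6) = (0 14 13)(1 5 12 11 6) = [14, 5, 2, 3, 4, 12, 1, 7, 8, 9, 10, 6, 11, 0, 13]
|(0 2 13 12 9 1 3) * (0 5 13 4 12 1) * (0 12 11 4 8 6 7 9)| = 28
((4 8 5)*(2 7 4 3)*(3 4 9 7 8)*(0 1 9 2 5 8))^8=(0 7 1 2 9)(3 4 5)=[7, 2, 9, 4, 5, 3, 6, 1, 8, 0]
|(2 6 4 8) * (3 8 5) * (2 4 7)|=12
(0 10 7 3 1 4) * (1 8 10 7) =(0 7 3 8 10 1 4) =[7, 4, 2, 8, 0, 5, 6, 3, 10, 9, 1]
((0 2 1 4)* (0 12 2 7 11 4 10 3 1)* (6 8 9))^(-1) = (0 2 12 4 11 7)(1 3 10)(6 9 8) = [2, 3, 12, 10, 11, 5, 9, 0, 6, 8, 1, 7, 4]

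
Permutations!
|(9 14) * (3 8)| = |(3 8)(9 14)| = 2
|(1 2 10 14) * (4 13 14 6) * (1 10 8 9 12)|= 5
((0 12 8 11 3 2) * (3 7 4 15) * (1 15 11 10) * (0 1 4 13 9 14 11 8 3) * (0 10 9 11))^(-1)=[14, 2, 3, 12, 10, 5, 6, 11, 4, 8, 15, 13, 0, 7, 9, 1]=(0 14 9 8 4 10 15 1 2 3 12)(7 11 13)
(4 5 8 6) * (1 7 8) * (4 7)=(1 4 5)(6 7 8)=[0, 4, 2, 3, 5, 1, 7, 8, 6]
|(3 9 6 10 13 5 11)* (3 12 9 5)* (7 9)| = 9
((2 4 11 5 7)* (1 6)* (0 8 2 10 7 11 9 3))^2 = (11)(0 2 9)(3 8 4) = [2, 1, 9, 8, 3, 5, 6, 7, 4, 0, 10, 11]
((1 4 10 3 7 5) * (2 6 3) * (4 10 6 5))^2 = (1 2)(3 4)(5 10)(6 7) = [0, 2, 1, 4, 3, 10, 7, 6, 8, 9, 5]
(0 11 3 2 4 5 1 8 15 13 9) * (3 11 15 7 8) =(0 15 13 9)(1 3 2 4 5)(7 8) =[15, 3, 4, 2, 5, 1, 6, 8, 7, 0, 10, 11, 12, 9, 14, 13]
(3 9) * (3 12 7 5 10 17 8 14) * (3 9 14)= (3 14 9 12 7 5 10 17 8)= [0, 1, 2, 14, 4, 10, 6, 5, 3, 12, 17, 11, 7, 13, 9, 15, 16, 8]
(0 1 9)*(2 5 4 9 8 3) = (0 1 8 3 2 5 4 9) = [1, 8, 5, 2, 9, 4, 6, 7, 3, 0]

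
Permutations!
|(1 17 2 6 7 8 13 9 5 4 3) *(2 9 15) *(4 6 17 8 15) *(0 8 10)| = 7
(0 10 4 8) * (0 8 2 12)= (0 10 4 2 12)= [10, 1, 12, 3, 2, 5, 6, 7, 8, 9, 4, 11, 0]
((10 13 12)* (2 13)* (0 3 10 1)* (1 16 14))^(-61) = (0 10 13 16 1 3 2 12 14) = [10, 3, 12, 2, 4, 5, 6, 7, 8, 9, 13, 11, 14, 16, 0, 15, 1]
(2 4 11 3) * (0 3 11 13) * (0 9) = (0 3 2 4 13 9) = [3, 1, 4, 2, 13, 5, 6, 7, 8, 0, 10, 11, 12, 9]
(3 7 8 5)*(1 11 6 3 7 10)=[0, 11, 2, 10, 4, 7, 3, 8, 5, 9, 1, 6]=(1 11 6 3 10)(5 7 8)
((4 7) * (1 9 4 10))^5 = (10) = [0, 1, 2, 3, 4, 5, 6, 7, 8, 9, 10]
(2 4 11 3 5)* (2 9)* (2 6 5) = (2 4 11 3)(5 9 6) = [0, 1, 4, 2, 11, 9, 5, 7, 8, 6, 10, 3]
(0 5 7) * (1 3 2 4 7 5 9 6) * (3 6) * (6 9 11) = (0 11 6 1 9 3 2 4 7) = [11, 9, 4, 2, 7, 5, 1, 0, 8, 3, 10, 6]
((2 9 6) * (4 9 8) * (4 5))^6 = (9) = [0, 1, 2, 3, 4, 5, 6, 7, 8, 9]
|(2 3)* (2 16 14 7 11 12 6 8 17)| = 10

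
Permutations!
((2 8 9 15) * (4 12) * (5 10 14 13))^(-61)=(2 15 9 8)(4 12)(5 13 14 10)=[0, 1, 15, 3, 12, 13, 6, 7, 2, 8, 5, 11, 4, 14, 10, 9]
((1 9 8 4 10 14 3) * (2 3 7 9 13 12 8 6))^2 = [0, 12, 1, 13, 14, 5, 3, 6, 10, 2, 7, 11, 4, 8, 9] = (1 12 4 14 9 2)(3 13 8 10 7 6)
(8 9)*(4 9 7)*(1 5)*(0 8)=(0 8 7 4 9)(1 5)=[8, 5, 2, 3, 9, 1, 6, 4, 7, 0]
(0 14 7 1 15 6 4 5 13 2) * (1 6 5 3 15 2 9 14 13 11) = (0 13 9 14 7 6 4 3 15 5 11 1 2) = [13, 2, 0, 15, 3, 11, 4, 6, 8, 14, 10, 1, 12, 9, 7, 5]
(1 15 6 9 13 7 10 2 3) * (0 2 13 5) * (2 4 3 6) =[4, 15, 6, 1, 3, 0, 9, 10, 8, 5, 13, 11, 12, 7, 14, 2] =(0 4 3 1 15 2 6 9 5)(7 10 13)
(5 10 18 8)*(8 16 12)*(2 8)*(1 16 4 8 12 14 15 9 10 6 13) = (1 16 14 15 9 10 18 4 8 5 6 13)(2 12) = [0, 16, 12, 3, 8, 6, 13, 7, 5, 10, 18, 11, 2, 1, 15, 9, 14, 17, 4]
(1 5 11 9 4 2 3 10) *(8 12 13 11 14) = (1 5 14 8 12 13 11 9 4 2 3 10) = [0, 5, 3, 10, 2, 14, 6, 7, 12, 4, 1, 9, 13, 11, 8]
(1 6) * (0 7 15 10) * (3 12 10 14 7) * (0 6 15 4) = (0 3 12 10 6 1 15 14 7 4) = [3, 15, 2, 12, 0, 5, 1, 4, 8, 9, 6, 11, 10, 13, 7, 14]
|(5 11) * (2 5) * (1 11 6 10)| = |(1 11 2 5 6 10)| = 6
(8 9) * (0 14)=(0 14)(8 9)=[14, 1, 2, 3, 4, 5, 6, 7, 9, 8, 10, 11, 12, 13, 0]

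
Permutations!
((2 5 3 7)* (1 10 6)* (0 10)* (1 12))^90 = (12)(2 3)(5 7) = [0, 1, 3, 2, 4, 7, 6, 5, 8, 9, 10, 11, 12]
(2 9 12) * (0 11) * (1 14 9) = (0 11)(1 14 9 12 2) = [11, 14, 1, 3, 4, 5, 6, 7, 8, 12, 10, 0, 2, 13, 9]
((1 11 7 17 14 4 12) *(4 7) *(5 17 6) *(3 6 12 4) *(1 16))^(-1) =(1 16 12 7 14 17 5 6 3 11) =[0, 16, 2, 11, 4, 6, 3, 14, 8, 9, 10, 1, 7, 13, 17, 15, 12, 5]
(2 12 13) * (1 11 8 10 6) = (1 11 8 10 6)(2 12 13) = [0, 11, 12, 3, 4, 5, 1, 7, 10, 9, 6, 8, 13, 2]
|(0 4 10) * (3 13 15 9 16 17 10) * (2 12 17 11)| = |(0 4 3 13 15 9 16 11 2 12 17 10)| = 12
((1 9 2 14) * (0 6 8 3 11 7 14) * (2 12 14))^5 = [7, 9, 11, 6, 4, 5, 2, 3, 0, 12, 10, 8, 14, 13, 1] = (0 7 3 6 2 11 8)(1 9 12 14)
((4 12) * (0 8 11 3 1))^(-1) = [1, 3, 2, 11, 12, 5, 6, 7, 0, 9, 10, 8, 4] = (0 1 3 11 8)(4 12)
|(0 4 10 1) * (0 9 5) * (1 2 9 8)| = 6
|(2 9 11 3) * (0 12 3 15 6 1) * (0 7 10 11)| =30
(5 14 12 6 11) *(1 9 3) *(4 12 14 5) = [0, 9, 2, 1, 12, 5, 11, 7, 8, 3, 10, 4, 6, 13, 14] = (14)(1 9 3)(4 12 6 11)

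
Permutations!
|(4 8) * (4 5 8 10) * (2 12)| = 2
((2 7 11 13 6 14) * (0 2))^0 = [0, 1, 2, 3, 4, 5, 6, 7, 8, 9, 10, 11, 12, 13, 14] = (14)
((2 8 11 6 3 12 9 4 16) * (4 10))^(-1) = (2 16 4 10 9 12 3 6 11 8) = [0, 1, 16, 6, 10, 5, 11, 7, 2, 12, 9, 8, 3, 13, 14, 15, 4]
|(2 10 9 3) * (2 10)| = 3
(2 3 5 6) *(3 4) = [0, 1, 4, 5, 3, 6, 2] = (2 4 3 5 6)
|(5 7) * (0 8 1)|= 6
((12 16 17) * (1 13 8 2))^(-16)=(12 17 16)=[0, 1, 2, 3, 4, 5, 6, 7, 8, 9, 10, 11, 17, 13, 14, 15, 12, 16]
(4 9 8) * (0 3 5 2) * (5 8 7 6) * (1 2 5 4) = (0 3 8 1 2)(4 9 7 6) = [3, 2, 0, 8, 9, 5, 4, 6, 1, 7]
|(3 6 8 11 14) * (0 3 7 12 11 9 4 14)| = 10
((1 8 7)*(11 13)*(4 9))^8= (13)(1 7 8)= [0, 7, 2, 3, 4, 5, 6, 8, 1, 9, 10, 11, 12, 13]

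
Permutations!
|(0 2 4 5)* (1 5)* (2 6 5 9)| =|(0 6 5)(1 9 2 4)| =12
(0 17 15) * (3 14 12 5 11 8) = (0 17 15)(3 14 12 5 11 8) = [17, 1, 2, 14, 4, 11, 6, 7, 3, 9, 10, 8, 5, 13, 12, 0, 16, 15]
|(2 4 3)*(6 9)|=6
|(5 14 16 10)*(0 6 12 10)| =7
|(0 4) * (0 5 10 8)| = |(0 4 5 10 8)| = 5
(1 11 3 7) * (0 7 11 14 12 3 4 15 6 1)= (0 7)(1 14 12 3 11 4 15 6)= [7, 14, 2, 11, 15, 5, 1, 0, 8, 9, 10, 4, 3, 13, 12, 6]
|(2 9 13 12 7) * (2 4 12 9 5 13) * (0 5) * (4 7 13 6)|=|(0 5 6 4 12 13 9 2)|=8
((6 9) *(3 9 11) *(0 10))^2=(3 6)(9 11)=[0, 1, 2, 6, 4, 5, 3, 7, 8, 11, 10, 9]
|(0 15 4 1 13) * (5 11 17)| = 15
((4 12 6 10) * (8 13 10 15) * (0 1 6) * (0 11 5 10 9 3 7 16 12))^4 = (0 8 7 5 1 13 16 10 6 9 12 4 15 3 11) = [8, 13, 2, 11, 15, 1, 9, 5, 7, 12, 6, 0, 4, 16, 14, 3, 10]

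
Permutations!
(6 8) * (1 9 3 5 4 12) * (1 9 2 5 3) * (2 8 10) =[0, 8, 5, 3, 12, 4, 10, 7, 6, 1, 2, 11, 9] =(1 8 6 10 2 5 4 12 9)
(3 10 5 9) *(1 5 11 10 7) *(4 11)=(1 5 9 3 7)(4 11 10)=[0, 5, 2, 7, 11, 9, 6, 1, 8, 3, 4, 10]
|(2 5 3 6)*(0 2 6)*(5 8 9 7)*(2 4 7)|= 15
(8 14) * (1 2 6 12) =(1 2 6 12)(8 14) =[0, 2, 6, 3, 4, 5, 12, 7, 14, 9, 10, 11, 1, 13, 8]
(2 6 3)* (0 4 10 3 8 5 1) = (0 4 10 3 2 6 8 5 1) = [4, 0, 6, 2, 10, 1, 8, 7, 5, 9, 3]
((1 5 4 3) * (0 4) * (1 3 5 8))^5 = [5, 8, 2, 3, 0, 4, 6, 7, 1] = (0 5 4)(1 8)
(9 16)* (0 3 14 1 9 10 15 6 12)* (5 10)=(0 3 14 1 9 16 5 10 15 6 12)=[3, 9, 2, 14, 4, 10, 12, 7, 8, 16, 15, 11, 0, 13, 1, 6, 5]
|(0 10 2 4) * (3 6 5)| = |(0 10 2 4)(3 6 5)| = 12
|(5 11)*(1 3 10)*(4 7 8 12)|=|(1 3 10)(4 7 8 12)(5 11)|=12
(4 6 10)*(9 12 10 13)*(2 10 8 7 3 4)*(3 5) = (2 10)(3 4 6 13 9 12 8 7 5) = [0, 1, 10, 4, 6, 3, 13, 5, 7, 12, 2, 11, 8, 9]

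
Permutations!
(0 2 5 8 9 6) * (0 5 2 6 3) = (0 6 5 8 9 3) = [6, 1, 2, 0, 4, 8, 5, 7, 9, 3]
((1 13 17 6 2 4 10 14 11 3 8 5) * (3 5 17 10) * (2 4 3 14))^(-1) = (1 5 11 14 4 6 17 8 3 2 10 13) = [0, 5, 10, 2, 6, 11, 17, 7, 3, 9, 13, 14, 12, 1, 4, 15, 16, 8]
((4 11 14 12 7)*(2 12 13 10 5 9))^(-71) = (2 9 5 10 13 14 11 4 7 12) = [0, 1, 9, 3, 7, 10, 6, 12, 8, 5, 13, 4, 2, 14, 11]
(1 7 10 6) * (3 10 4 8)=(1 7 4 8 3 10 6)=[0, 7, 2, 10, 8, 5, 1, 4, 3, 9, 6]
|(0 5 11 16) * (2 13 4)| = |(0 5 11 16)(2 13 4)| = 12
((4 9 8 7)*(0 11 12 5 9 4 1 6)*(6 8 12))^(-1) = [6, 7, 2, 3, 4, 12, 11, 8, 1, 5, 10, 0, 9] = (0 6 11)(1 7 8)(5 12 9)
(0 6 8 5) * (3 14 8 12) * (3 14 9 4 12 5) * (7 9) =(0 6 5)(3 7 9 4 12 14 8) =[6, 1, 2, 7, 12, 0, 5, 9, 3, 4, 10, 11, 14, 13, 8]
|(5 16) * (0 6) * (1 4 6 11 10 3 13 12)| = |(0 11 10 3 13 12 1 4 6)(5 16)| = 18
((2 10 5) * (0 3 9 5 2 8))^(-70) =(10) =[0, 1, 2, 3, 4, 5, 6, 7, 8, 9, 10]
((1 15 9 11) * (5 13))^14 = (1 9)(11 15) = [0, 9, 2, 3, 4, 5, 6, 7, 8, 1, 10, 15, 12, 13, 14, 11]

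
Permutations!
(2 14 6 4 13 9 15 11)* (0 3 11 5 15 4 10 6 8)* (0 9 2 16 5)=[3, 1, 14, 11, 13, 15, 10, 7, 9, 4, 6, 16, 12, 2, 8, 0, 5]=(0 3 11 16 5 15)(2 14 8 9 4 13)(6 10)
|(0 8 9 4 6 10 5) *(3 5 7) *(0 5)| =8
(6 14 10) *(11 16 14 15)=(6 15 11 16 14 10)=[0, 1, 2, 3, 4, 5, 15, 7, 8, 9, 6, 16, 12, 13, 10, 11, 14]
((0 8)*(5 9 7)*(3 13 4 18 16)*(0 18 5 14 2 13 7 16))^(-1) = (0 18 8)(2 14 7 3 16 9 5 4 13) = [18, 1, 14, 16, 13, 4, 6, 3, 0, 5, 10, 11, 12, 2, 7, 15, 9, 17, 8]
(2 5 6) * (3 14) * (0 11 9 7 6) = (0 11 9 7 6 2 5)(3 14) = [11, 1, 5, 14, 4, 0, 2, 6, 8, 7, 10, 9, 12, 13, 3]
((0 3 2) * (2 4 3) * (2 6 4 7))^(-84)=(7)=[0, 1, 2, 3, 4, 5, 6, 7]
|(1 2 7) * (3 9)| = 6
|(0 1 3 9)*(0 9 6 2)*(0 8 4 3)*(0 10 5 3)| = |(0 1 10 5 3 6 2 8 4)| = 9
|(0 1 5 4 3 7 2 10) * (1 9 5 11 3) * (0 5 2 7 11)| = |(0 9 2 10 5 4 1)(3 11)| = 14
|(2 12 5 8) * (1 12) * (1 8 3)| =4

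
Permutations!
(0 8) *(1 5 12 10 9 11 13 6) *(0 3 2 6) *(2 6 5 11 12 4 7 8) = (0 2 5 4 7 8 3 6 1 11 13)(9 12 10) = [2, 11, 5, 6, 7, 4, 1, 8, 3, 12, 9, 13, 10, 0]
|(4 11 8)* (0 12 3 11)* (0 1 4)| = |(0 12 3 11 8)(1 4)| = 10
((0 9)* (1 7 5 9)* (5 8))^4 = (0 5 7)(1 9 8) = [5, 9, 2, 3, 4, 7, 6, 0, 1, 8]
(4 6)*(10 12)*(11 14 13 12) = (4 6)(10 11 14 13 12) = [0, 1, 2, 3, 6, 5, 4, 7, 8, 9, 11, 14, 10, 12, 13]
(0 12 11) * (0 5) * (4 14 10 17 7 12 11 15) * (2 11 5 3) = (0 5)(2 11 3)(4 14 10 17 7 12 15) = [5, 1, 11, 2, 14, 0, 6, 12, 8, 9, 17, 3, 15, 13, 10, 4, 16, 7]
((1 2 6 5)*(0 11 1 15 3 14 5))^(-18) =(0 1 6 11 2)(3 5)(14 15) =[1, 6, 0, 5, 4, 3, 11, 7, 8, 9, 10, 2, 12, 13, 15, 14]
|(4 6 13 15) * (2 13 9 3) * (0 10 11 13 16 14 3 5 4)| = |(0 10 11 13 15)(2 16 14 3)(4 6 9 5)| = 20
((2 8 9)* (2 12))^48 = (12) = [0, 1, 2, 3, 4, 5, 6, 7, 8, 9, 10, 11, 12]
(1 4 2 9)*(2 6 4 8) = (1 8 2 9)(4 6) = [0, 8, 9, 3, 6, 5, 4, 7, 2, 1]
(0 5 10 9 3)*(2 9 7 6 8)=(0 5 10 7 6 8 2 9 3)=[5, 1, 9, 0, 4, 10, 8, 6, 2, 3, 7]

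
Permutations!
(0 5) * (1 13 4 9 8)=(0 5)(1 13 4 9 8)=[5, 13, 2, 3, 9, 0, 6, 7, 1, 8, 10, 11, 12, 4]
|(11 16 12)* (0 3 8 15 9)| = |(0 3 8 15 9)(11 16 12)| = 15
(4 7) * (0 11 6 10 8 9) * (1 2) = (0 11 6 10 8 9)(1 2)(4 7) = [11, 2, 1, 3, 7, 5, 10, 4, 9, 0, 8, 6]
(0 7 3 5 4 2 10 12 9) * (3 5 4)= [7, 1, 10, 4, 2, 3, 6, 5, 8, 0, 12, 11, 9]= (0 7 5 3 4 2 10 12 9)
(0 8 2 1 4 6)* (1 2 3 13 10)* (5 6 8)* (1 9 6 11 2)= (0 5 11 2 1 4 8 3 13 10 9 6)= [5, 4, 1, 13, 8, 11, 0, 7, 3, 6, 9, 2, 12, 10]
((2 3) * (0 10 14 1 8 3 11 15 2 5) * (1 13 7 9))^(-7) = [13, 5, 15, 10, 4, 14, 6, 8, 0, 3, 7, 2, 12, 1, 9, 11] = (0 13 1 5 14 9 3 10 7 8)(2 15 11)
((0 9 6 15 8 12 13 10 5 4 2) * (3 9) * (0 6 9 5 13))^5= (0 6 3 15 5 8 4 12 2)(10 13)= [6, 1, 0, 15, 12, 8, 3, 7, 4, 9, 13, 11, 2, 10, 14, 5]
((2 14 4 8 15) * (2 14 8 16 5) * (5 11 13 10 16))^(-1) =[0, 1, 5, 3, 14, 4, 6, 7, 2, 9, 13, 16, 12, 11, 15, 8, 10] =(2 5 4 14 15 8)(10 13 11 16)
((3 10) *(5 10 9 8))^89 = (3 10 5 8 9) = [0, 1, 2, 10, 4, 8, 6, 7, 9, 3, 5]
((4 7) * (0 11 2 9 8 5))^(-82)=[2, 1, 8, 3, 4, 11, 6, 7, 0, 5, 10, 9]=(0 2 8)(5 11 9)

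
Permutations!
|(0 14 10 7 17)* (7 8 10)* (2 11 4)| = 12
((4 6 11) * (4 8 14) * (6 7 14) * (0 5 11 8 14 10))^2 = [11, 1, 2, 3, 10, 14, 6, 0, 8, 9, 5, 4, 12, 13, 7] = (0 11 4 10 5 14 7)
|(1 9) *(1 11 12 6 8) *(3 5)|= 6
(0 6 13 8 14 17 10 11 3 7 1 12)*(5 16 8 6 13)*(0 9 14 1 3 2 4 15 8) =[13, 12, 4, 7, 15, 16, 5, 3, 1, 14, 11, 2, 9, 6, 17, 8, 0, 10] =(0 13 6 5 16)(1 12 9 14 17 10 11 2 4 15 8)(3 7)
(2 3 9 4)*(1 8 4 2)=(1 8 4)(2 3 9)=[0, 8, 3, 9, 1, 5, 6, 7, 4, 2]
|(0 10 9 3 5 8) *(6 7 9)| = 8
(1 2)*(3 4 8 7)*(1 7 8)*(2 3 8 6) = (1 3 4)(2 7 8 6) = [0, 3, 7, 4, 1, 5, 2, 8, 6]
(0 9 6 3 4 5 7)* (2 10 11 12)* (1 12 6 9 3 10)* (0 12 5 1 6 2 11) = (0 3 4 1 5 7 12 11 2 6 10) = [3, 5, 6, 4, 1, 7, 10, 12, 8, 9, 0, 2, 11]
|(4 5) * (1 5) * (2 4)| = 4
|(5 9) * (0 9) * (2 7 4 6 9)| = |(0 2 7 4 6 9 5)| = 7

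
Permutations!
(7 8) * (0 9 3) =(0 9 3)(7 8) =[9, 1, 2, 0, 4, 5, 6, 8, 7, 3]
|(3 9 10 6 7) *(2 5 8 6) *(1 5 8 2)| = 9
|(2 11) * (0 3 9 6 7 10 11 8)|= |(0 3 9 6 7 10 11 2 8)|= 9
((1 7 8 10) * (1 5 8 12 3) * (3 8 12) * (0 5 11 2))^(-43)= (0 2 11 10 8 12 5)(1 3 7)= [2, 3, 11, 7, 4, 0, 6, 1, 12, 9, 8, 10, 5]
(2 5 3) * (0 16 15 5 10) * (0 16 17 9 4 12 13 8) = [17, 1, 10, 2, 12, 3, 6, 7, 0, 4, 16, 11, 13, 8, 14, 5, 15, 9] = (0 17 9 4 12 13 8)(2 10 16 15 5 3)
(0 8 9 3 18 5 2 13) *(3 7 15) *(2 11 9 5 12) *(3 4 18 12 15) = (0 8 5 11 9 7 3 12 2 13)(4 18 15) = [8, 1, 13, 12, 18, 11, 6, 3, 5, 7, 10, 9, 2, 0, 14, 4, 16, 17, 15]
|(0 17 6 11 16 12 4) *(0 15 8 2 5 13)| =12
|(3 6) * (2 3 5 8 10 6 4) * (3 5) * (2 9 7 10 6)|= 9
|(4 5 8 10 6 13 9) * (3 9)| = 8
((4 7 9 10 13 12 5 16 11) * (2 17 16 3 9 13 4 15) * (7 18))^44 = (2 15 11 16 17)(3 5 12 13 7 18 4 10 9) = [0, 1, 15, 5, 10, 12, 6, 18, 8, 3, 9, 16, 13, 7, 14, 11, 17, 2, 4]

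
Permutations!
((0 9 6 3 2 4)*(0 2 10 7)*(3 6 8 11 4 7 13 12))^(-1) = (0 7 2 4 11 8 9)(3 12 13 10) = [7, 1, 4, 12, 11, 5, 6, 2, 9, 0, 3, 8, 13, 10]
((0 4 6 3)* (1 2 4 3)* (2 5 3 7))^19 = (0 4 5 7 6 3 2 1) = [4, 0, 1, 2, 5, 7, 3, 6]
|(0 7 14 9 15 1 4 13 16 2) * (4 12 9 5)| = 8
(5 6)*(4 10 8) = (4 10 8)(5 6) = [0, 1, 2, 3, 10, 6, 5, 7, 4, 9, 8]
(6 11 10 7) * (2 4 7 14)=(2 4 7 6 11 10 14)=[0, 1, 4, 3, 7, 5, 11, 6, 8, 9, 14, 10, 12, 13, 2]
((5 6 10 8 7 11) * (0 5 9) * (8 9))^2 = (0 6 9 5 10)(7 8 11) = [6, 1, 2, 3, 4, 10, 9, 8, 11, 5, 0, 7]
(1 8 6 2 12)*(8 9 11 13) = (1 9 11 13 8 6 2 12) = [0, 9, 12, 3, 4, 5, 2, 7, 6, 11, 10, 13, 1, 8]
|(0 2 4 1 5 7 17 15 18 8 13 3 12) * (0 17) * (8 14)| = |(0 2 4 1 5 7)(3 12 17 15 18 14 8 13)| = 24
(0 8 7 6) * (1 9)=(0 8 7 6)(1 9)=[8, 9, 2, 3, 4, 5, 0, 6, 7, 1]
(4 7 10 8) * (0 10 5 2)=[10, 1, 0, 3, 7, 2, 6, 5, 4, 9, 8]=(0 10 8 4 7 5 2)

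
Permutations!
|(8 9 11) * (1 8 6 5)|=|(1 8 9 11 6 5)|=6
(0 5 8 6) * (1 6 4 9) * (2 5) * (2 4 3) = (0 4 9 1 6)(2 5 8 3) = [4, 6, 5, 2, 9, 8, 0, 7, 3, 1]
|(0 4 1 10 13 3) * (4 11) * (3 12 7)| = |(0 11 4 1 10 13 12 7 3)| = 9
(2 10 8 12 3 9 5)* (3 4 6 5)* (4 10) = [0, 1, 4, 9, 6, 2, 5, 7, 12, 3, 8, 11, 10] = (2 4 6 5)(3 9)(8 12 10)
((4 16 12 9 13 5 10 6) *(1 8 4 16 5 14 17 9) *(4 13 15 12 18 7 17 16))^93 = (1 18 12 16 15 14 9 13 17 8 7)(4 5 10 6) = [0, 18, 2, 3, 5, 10, 4, 1, 7, 13, 6, 11, 16, 17, 9, 14, 15, 8, 12]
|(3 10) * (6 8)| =2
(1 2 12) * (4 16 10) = (1 2 12)(4 16 10) = [0, 2, 12, 3, 16, 5, 6, 7, 8, 9, 4, 11, 1, 13, 14, 15, 10]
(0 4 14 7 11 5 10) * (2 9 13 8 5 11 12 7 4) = (0 2 9 13 8 5 10)(4 14)(7 12) = [2, 1, 9, 3, 14, 10, 6, 12, 5, 13, 0, 11, 7, 8, 4]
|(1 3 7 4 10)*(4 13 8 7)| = 12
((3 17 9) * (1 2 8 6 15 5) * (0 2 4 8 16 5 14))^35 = (0 4)(1 14)(2 8)(3 9 17)(5 15)(6 16) = [4, 14, 8, 9, 0, 15, 16, 7, 2, 17, 10, 11, 12, 13, 1, 5, 6, 3]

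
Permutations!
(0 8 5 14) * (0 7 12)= [8, 1, 2, 3, 4, 14, 6, 12, 5, 9, 10, 11, 0, 13, 7]= (0 8 5 14 7 12)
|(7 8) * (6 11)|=|(6 11)(7 8)|=2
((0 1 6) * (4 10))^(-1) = (0 6 1)(4 10) = [6, 0, 2, 3, 10, 5, 1, 7, 8, 9, 4]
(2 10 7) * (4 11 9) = (2 10 7)(4 11 9) = [0, 1, 10, 3, 11, 5, 6, 2, 8, 4, 7, 9]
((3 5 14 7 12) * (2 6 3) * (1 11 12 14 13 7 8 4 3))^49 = [0, 6, 12, 3, 4, 5, 2, 7, 8, 9, 10, 1, 11, 13, 14] = (14)(1 6 2 12 11)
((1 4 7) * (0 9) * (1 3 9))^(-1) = (0 9 3 7 4 1) = [9, 0, 2, 7, 1, 5, 6, 4, 8, 3]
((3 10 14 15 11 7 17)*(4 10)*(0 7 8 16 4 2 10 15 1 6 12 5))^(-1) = (0 5 12 6 1 14 10 2 3 17 7)(4 16 8 11 15) = [5, 14, 3, 17, 16, 12, 1, 0, 11, 9, 2, 15, 6, 13, 10, 4, 8, 7]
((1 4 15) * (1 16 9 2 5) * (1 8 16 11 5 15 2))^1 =[0, 4, 15, 3, 2, 8, 6, 7, 16, 1, 10, 5, 12, 13, 14, 11, 9] =(1 4 2 15 11 5 8 16 9)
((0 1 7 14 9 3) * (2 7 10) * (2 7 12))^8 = [1, 10, 2, 0, 4, 5, 6, 14, 8, 3, 7, 11, 12, 13, 9] = (0 1 10 7 14 9 3)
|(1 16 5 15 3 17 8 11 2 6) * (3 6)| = |(1 16 5 15 6)(2 3 17 8 11)| = 5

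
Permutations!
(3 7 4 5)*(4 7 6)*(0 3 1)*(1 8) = [3, 0, 2, 6, 5, 8, 4, 7, 1] = (0 3 6 4 5 8 1)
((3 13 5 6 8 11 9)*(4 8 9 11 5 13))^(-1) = [0, 1, 2, 9, 3, 8, 5, 7, 4, 6, 10, 11, 12, 13] = (13)(3 9 6 5 8 4)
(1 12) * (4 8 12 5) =[0, 5, 2, 3, 8, 4, 6, 7, 12, 9, 10, 11, 1] =(1 5 4 8 12)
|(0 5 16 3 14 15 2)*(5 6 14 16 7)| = |(0 6 14 15 2)(3 16)(5 7)| = 10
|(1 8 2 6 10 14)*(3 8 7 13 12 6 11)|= |(1 7 13 12 6 10 14)(2 11 3 8)|= 28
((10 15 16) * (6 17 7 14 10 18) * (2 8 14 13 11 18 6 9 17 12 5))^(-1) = [0, 1, 5, 3, 4, 12, 16, 17, 2, 18, 14, 13, 6, 7, 8, 10, 15, 9, 11] = (2 5 12 6 16 15 10 14 8)(7 17 9 18 11 13)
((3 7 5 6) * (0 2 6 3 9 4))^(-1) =(0 4 9 6 2)(3 5 7) =[4, 1, 0, 5, 9, 7, 2, 3, 8, 6]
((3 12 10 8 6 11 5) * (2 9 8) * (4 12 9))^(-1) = (2 10 12 4)(3 5 11 6 8 9) = [0, 1, 10, 5, 2, 11, 8, 7, 9, 3, 12, 6, 4]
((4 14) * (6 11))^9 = (4 14)(6 11) = [0, 1, 2, 3, 14, 5, 11, 7, 8, 9, 10, 6, 12, 13, 4]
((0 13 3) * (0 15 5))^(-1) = [5, 1, 2, 13, 4, 15, 6, 7, 8, 9, 10, 11, 12, 0, 14, 3] = (0 5 15 3 13)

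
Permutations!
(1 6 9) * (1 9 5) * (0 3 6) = (9)(0 3 6 5 1) = [3, 0, 2, 6, 4, 1, 5, 7, 8, 9]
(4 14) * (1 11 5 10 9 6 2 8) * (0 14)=(0 14 4)(1 11 5 10 9 6 2 8)=[14, 11, 8, 3, 0, 10, 2, 7, 1, 6, 9, 5, 12, 13, 4]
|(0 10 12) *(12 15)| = |(0 10 15 12)| = 4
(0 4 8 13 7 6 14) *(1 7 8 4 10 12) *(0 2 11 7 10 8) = (0 8 13)(1 10 12)(2 11 7 6 14) = [8, 10, 11, 3, 4, 5, 14, 6, 13, 9, 12, 7, 1, 0, 2]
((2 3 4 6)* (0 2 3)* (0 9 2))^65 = (2 9)(3 6 4) = [0, 1, 9, 6, 3, 5, 4, 7, 8, 2]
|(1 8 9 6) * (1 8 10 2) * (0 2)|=12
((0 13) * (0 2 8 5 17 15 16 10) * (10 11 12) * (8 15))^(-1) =[10, 1, 13, 3, 4, 8, 6, 7, 17, 9, 12, 16, 11, 0, 14, 2, 15, 5] =(0 10 12 11 16 15 2 13)(5 8 17)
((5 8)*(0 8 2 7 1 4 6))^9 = [8, 4, 7, 3, 6, 2, 0, 1, 5] = (0 8 5 2 7 1 4 6)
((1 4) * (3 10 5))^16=(3 10 5)=[0, 1, 2, 10, 4, 3, 6, 7, 8, 9, 5]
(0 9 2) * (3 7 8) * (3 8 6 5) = (0 9 2)(3 7 6 5) = [9, 1, 0, 7, 4, 3, 5, 6, 8, 2]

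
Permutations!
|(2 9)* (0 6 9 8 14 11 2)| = 12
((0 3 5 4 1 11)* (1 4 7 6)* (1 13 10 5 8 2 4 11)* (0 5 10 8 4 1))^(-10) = (0 3 4 11 5 7 6 13 8 2 1) = [3, 0, 1, 4, 11, 7, 13, 6, 2, 9, 10, 5, 12, 8]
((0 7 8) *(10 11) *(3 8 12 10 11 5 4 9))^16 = (0 3 4 10 7 8 9 5 12) = [3, 1, 2, 4, 10, 12, 6, 8, 9, 5, 7, 11, 0]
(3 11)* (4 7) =[0, 1, 2, 11, 7, 5, 6, 4, 8, 9, 10, 3] =(3 11)(4 7)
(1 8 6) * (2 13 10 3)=[0, 8, 13, 2, 4, 5, 1, 7, 6, 9, 3, 11, 12, 10]=(1 8 6)(2 13 10 3)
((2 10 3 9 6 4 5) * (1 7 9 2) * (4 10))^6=[0, 2, 6, 9, 10, 3, 1, 4, 8, 5, 7]=(1 2 6)(3 9 5)(4 10 7)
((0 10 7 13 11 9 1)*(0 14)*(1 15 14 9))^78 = (0 9 13)(1 7 14)(10 15 11) = [9, 7, 2, 3, 4, 5, 6, 14, 8, 13, 15, 10, 12, 0, 1, 11]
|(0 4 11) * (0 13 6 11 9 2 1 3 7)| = |(0 4 9 2 1 3 7)(6 11 13)| = 21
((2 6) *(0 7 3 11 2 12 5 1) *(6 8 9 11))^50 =(0 7 3 6 12 5 1)(2 9)(8 11) =[7, 0, 9, 6, 4, 1, 12, 3, 11, 2, 10, 8, 5]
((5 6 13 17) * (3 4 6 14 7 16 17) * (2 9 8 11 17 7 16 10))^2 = (2 8 17 14 7)(3 6)(4 13)(5 16 10 9 11) = [0, 1, 8, 6, 13, 16, 3, 2, 17, 11, 9, 5, 12, 4, 7, 15, 10, 14]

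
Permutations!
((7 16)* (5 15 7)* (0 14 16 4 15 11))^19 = (0 11 5 16 14)(4 15 7) = [11, 1, 2, 3, 15, 16, 6, 4, 8, 9, 10, 5, 12, 13, 0, 7, 14]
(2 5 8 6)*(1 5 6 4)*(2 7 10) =(1 5 8 4)(2 6 7 10) =[0, 5, 6, 3, 1, 8, 7, 10, 4, 9, 2]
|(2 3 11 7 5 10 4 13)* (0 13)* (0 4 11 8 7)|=9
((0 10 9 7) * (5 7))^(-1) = [7, 1, 2, 3, 4, 9, 6, 5, 8, 10, 0] = (0 7 5 9 10)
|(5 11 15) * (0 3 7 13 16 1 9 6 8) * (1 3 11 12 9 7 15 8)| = |(0 11 8)(1 7 13 16 3 15 5 12 9 6)| = 30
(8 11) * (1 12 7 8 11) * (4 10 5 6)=(1 12 7 8)(4 10 5 6)=[0, 12, 2, 3, 10, 6, 4, 8, 1, 9, 5, 11, 7]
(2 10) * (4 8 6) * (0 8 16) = (0 8 6 4 16)(2 10) = [8, 1, 10, 3, 16, 5, 4, 7, 6, 9, 2, 11, 12, 13, 14, 15, 0]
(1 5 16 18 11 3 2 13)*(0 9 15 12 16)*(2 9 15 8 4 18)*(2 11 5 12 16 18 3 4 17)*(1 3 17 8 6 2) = (0 15 16 11 4 17 1 12 18 5)(2 13 3 9 6) = [15, 12, 13, 9, 17, 0, 2, 7, 8, 6, 10, 4, 18, 3, 14, 16, 11, 1, 5]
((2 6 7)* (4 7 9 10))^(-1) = [0, 1, 7, 3, 10, 5, 2, 4, 8, 6, 9] = (2 7 4 10 9 6)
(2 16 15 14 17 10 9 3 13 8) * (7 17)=(2 16 15 14 7 17 10 9 3 13 8)=[0, 1, 16, 13, 4, 5, 6, 17, 2, 3, 9, 11, 12, 8, 7, 14, 15, 10]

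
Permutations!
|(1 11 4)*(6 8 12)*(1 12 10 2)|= |(1 11 4 12 6 8 10 2)|= 8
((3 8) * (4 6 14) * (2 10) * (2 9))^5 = (2 9 10)(3 8)(4 14 6) = [0, 1, 9, 8, 14, 5, 4, 7, 3, 10, 2, 11, 12, 13, 6]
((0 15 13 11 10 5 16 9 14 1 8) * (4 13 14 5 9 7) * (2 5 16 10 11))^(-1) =(0 8 1 14 15)(2 13 4 7 16 9 10 5) =[8, 14, 13, 3, 7, 2, 6, 16, 1, 10, 5, 11, 12, 4, 15, 0, 9]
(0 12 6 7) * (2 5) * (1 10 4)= (0 12 6 7)(1 10 4)(2 5)= [12, 10, 5, 3, 1, 2, 7, 0, 8, 9, 4, 11, 6]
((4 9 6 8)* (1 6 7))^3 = (1 4)(6 9)(7 8) = [0, 4, 2, 3, 1, 5, 9, 8, 7, 6]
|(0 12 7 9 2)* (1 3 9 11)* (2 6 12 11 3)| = |(0 11 1 2)(3 9 6 12 7)| = 20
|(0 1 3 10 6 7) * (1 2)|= 7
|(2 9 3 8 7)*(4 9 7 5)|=|(2 7)(3 8 5 4 9)|=10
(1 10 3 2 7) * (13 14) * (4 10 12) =(1 12 4 10 3 2 7)(13 14) =[0, 12, 7, 2, 10, 5, 6, 1, 8, 9, 3, 11, 4, 14, 13]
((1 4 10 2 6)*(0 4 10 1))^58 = [2, 0, 1, 3, 6, 5, 10, 7, 8, 9, 4] = (0 2 1)(4 6 10)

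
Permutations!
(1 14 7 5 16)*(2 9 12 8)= (1 14 7 5 16)(2 9 12 8)= [0, 14, 9, 3, 4, 16, 6, 5, 2, 12, 10, 11, 8, 13, 7, 15, 1]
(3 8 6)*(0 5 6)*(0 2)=[5, 1, 0, 8, 4, 6, 3, 7, 2]=(0 5 6 3 8 2)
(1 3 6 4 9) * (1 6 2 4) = (1 3 2 4 9 6) = [0, 3, 4, 2, 9, 5, 1, 7, 8, 6]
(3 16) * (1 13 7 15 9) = [0, 13, 2, 16, 4, 5, 6, 15, 8, 1, 10, 11, 12, 7, 14, 9, 3] = (1 13 7 15 9)(3 16)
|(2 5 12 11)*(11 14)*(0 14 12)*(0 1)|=|(0 14 11 2 5 1)|=6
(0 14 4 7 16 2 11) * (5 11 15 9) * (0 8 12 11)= (0 14 4 7 16 2 15 9 5)(8 12 11)= [14, 1, 15, 3, 7, 0, 6, 16, 12, 5, 10, 8, 11, 13, 4, 9, 2]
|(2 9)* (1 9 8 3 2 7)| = 3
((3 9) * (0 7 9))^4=(9)=[0, 1, 2, 3, 4, 5, 6, 7, 8, 9]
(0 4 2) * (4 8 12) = (0 8 12 4 2) = [8, 1, 0, 3, 2, 5, 6, 7, 12, 9, 10, 11, 4]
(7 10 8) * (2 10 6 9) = (2 10 8 7 6 9) = [0, 1, 10, 3, 4, 5, 9, 6, 7, 2, 8]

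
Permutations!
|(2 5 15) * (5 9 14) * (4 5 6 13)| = |(2 9 14 6 13 4 5 15)| = 8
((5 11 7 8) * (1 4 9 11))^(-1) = (1 5 8 7 11 9 4) = [0, 5, 2, 3, 1, 8, 6, 11, 7, 4, 10, 9]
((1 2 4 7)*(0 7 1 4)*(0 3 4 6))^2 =(0 6 7)(1 3)(2 4) =[6, 3, 4, 1, 2, 5, 7, 0]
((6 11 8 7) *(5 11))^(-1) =(5 6 7 8 11) =[0, 1, 2, 3, 4, 6, 7, 8, 11, 9, 10, 5]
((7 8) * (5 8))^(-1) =(5 7 8) =[0, 1, 2, 3, 4, 7, 6, 8, 5]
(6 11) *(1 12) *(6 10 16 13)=(1 12)(6 11 10 16 13)=[0, 12, 2, 3, 4, 5, 11, 7, 8, 9, 16, 10, 1, 6, 14, 15, 13]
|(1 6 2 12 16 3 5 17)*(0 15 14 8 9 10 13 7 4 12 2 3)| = |(0 15 14 8 9 10 13 7 4 12 16)(1 6 3 5 17)| = 55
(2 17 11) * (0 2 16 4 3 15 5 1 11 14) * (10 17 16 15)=(0 2 16 4 3 10 17 14)(1 11 15 5)=[2, 11, 16, 10, 3, 1, 6, 7, 8, 9, 17, 15, 12, 13, 0, 5, 4, 14]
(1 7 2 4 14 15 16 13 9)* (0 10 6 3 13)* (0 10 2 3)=(0 2 4 14 15 16 10 6)(1 7 3 13 9)=[2, 7, 4, 13, 14, 5, 0, 3, 8, 1, 6, 11, 12, 9, 15, 16, 10]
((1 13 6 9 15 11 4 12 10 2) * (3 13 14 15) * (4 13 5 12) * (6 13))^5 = (1 9 2 6 10 11 12 15 5 14 3) = [0, 9, 6, 1, 4, 14, 10, 7, 8, 2, 11, 12, 15, 13, 3, 5]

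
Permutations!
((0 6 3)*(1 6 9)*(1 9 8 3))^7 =(9)(0 8 3)(1 6) =[8, 6, 2, 0, 4, 5, 1, 7, 3, 9]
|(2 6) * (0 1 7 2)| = |(0 1 7 2 6)| = 5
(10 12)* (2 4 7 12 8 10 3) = (2 4 7 12 3)(8 10) = [0, 1, 4, 2, 7, 5, 6, 12, 10, 9, 8, 11, 3]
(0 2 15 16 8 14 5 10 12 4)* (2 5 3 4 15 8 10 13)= (0 5 13 2 8 14 3 4)(10 12 15 16)= [5, 1, 8, 4, 0, 13, 6, 7, 14, 9, 12, 11, 15, 2, 3, 16, 10]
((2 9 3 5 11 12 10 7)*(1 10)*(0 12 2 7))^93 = (0 12 1 10)(2 5 9 11 3) = [12, 10, 5, 2, 4, 9, 6, 7, 8, 11, 0, 3, 1]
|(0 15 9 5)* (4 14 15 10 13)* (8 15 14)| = |(0 10 13 4 8 15 9 5)| = 8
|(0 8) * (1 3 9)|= 6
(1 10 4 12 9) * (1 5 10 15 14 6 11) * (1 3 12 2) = (1 15 14 6 11 3 12 9 5 10 4 2) = [0, 15, 1, 12, 2, 10, 11, 7, 8, 5, 4, 3, 9, 13, 6, 14]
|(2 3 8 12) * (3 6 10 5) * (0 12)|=8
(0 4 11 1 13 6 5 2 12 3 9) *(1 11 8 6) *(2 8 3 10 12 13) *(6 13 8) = (0 4 3 9)(1 2 8 13)(5 6)(10 12) = [4, 2, 8, 9, 3, 6, 5, 7, 13, 0, 12, 11, 10, 1]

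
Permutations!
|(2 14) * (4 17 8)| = |(2 14)(4 17 8)| = 6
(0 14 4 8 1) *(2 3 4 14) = [2, 0, 3, 4, 8, 5, 6, 7, 1, 9, 10, 11, 12, 13, 14] = (14)(0 2 3 4 8 1)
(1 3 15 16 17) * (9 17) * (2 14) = (1 3 15 16 9 17)(2 14) = [0, 3, 14, 15, 4, 5, 6, 7, 8, 17, 10, 11, 12, 13, 2, 16, 9, 1]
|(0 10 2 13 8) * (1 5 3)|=|(0 10 2 13 8)(1 5 3)|=15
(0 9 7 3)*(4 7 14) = (0 9 14 4 7 3) = [9, 1, 2, 0, 7, 5, 6, 3, 8, 14, 10, 11, 12, 13, 4]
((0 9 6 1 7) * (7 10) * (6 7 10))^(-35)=(10)(0 9 7)(1 6)=[9, 6, 2, 3, 4, 5, 1, 0, 8, 7, 10]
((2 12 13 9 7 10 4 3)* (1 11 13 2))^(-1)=(1 3 4 10 7 9 13 11)(2 12)=[0, 3, 12, 4, 10, 5, 6, 9, 8, 13, 7, 1, 2, 11]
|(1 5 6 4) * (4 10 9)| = 6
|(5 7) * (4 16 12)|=|(4 16 12)(5 7)|=6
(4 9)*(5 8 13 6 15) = (4 9)(5 8 13 6 15) = [0, 1, 2, 3, 9, 8, 15, 7, 13, 4, 10, 11, 12, 6, 14, 5]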